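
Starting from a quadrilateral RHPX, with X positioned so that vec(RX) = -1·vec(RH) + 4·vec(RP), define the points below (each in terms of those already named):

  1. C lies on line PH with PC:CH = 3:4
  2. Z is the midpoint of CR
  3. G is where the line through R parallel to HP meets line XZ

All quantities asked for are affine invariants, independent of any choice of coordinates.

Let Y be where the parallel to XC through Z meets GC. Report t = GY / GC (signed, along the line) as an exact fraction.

Set R = (0, 0), H = (1, 0), P = (0, 1), X = (-1, 4); any affine frame gives the same invariant.
1. C lies on line PH with PC:CH = 3:4 ⇒ C = (3/7, 4/7)
2. Z is the midpoint of CR ⇒ Z = (3/14, 2/7)
3. G is where the line through R parallel to HP meets line XZ ⇒ G = (16/35, -16/35)
through Z parallel to XC: direction (10/7, -24/7); meets GC at Y = (19/42, -2/7)
Y = G + t·(C−G) with t = 1/6

t = 1/6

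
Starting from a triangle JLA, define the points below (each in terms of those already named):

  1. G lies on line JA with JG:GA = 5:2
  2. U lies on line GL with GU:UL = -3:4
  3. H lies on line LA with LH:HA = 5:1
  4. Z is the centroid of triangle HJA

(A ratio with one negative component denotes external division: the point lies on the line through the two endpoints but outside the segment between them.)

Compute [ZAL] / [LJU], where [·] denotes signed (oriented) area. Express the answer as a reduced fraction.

[ZAL]:[LJU] = 7/60

Assign J = (0, 0), L = (1, 0), A = (0, 1) — the answer is frame-independent, so this choice is without loss of generality.
1. G lies on line JA with JG:GA = 5:2 ⇒ G = (0, 5/7)
2. U lies on line GL with GU:UL = -3:4 ⇒ U = (-3, 20/7)
3. H lies on line LA with LH:HA = 5:1 ⇒ H = (1/6, 5/6)
4. Z is the centroid of triangle HJA ⇒ Z = (1/18, 11/18)
2·[ZAL] = -1/3, 2·[LJU] = -20/7
[ZAL]:[LJU] = -1/3:-20/7 = 7/60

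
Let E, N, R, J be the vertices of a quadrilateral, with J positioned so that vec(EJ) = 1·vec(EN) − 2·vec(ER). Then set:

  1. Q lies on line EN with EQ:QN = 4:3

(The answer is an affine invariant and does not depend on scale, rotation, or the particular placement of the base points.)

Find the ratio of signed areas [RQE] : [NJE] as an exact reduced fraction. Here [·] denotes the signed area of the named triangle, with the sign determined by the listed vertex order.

Choose coordinates E = (0, 0), N = (1, 0), R = (0, 1), J = (1, -2).
1. Q lies on line EN with EQ:QN = 4:3 ⇒ Q = (4/7, 0)
2·[RQE] = -4/7, 2·[NJE] = -2
[RQE]:[NJE] = -4/7:-2 = 2/7

[RQE]:[NJE] = 2/7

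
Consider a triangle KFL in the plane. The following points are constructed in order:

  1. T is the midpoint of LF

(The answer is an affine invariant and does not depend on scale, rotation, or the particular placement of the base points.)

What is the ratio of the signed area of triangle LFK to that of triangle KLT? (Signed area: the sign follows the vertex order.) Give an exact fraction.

[LFK]:[KLT] = 2

Set K = (0, 0), F = (1, 0), L = (0, 1); any affine frame gives the same invariant.
1. T is the midpoint of LF ⇒ T = (1/2, 1/2)
2·[LFK] = -1, 2·[KLT] = -1/2
[LFK]:[KLT] = -1:-1/2 = 2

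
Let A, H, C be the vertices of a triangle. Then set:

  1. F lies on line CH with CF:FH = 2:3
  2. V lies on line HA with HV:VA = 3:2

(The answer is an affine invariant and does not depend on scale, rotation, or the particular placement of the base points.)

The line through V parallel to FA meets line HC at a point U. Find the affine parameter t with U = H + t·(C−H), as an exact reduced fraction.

Work in coordinates with A = (0, 0), H = (1, 0), C = (0, 1).
1. F lies on line CH with CF:FH = 2:3 ⇒ F = (2/5, 3/5)
2. V lies on line HA with HV:VA = 3:2 ⇒ V = (2/5, 0)
through V parallel to FA: direction (-2/5, -3/5); meets HC at U = (16/25, 9/25)
U = H + t·(C−H) with t = 9/25

t = 9/25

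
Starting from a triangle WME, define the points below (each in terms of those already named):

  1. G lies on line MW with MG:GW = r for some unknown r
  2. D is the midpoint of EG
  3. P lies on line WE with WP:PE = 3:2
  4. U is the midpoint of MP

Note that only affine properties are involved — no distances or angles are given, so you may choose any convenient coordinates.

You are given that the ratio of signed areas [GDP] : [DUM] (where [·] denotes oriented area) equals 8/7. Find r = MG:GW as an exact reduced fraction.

Work in coordinates with W = (0, 0), M = (1, 0), E = (0, 1).
1. With MG:GW = r, write λ = r/(r+1) so G = M + λ·(W−M); G is affine-linear in λ
2. D is the midpoint of EG ⇒ D is an affine combination of earlier points and hence also affine-linear in λ
3. P lies on line WE with WP:PE = 3:2 ⇒ P = (0, 3/5)
4. U is the midpoint of MP ⇒ U = (1/2, 3/10)
Every point depending on G is an affine combination of G and λ-independent points, so each such coordinate is linear in λ; the λ² term in each signed area is a multiple of (W−M)×(W−M) = 0, so 2·[GDP] and 2·[DUM] are each linear in λ. Evaluating at λ=0 and λ=1:
  2·[GDP] = -1/5·λ + 1/5,   2·[DUM] = -3/20·λ + 1/10
So [GDP]:[DUM] = (-1/5·λ + 1/5) / (-3/20·λ + 1/10). Setting this equal to 8/7:
  -1/5·λ + 1/5 = 8/7·(-3/20·λ + 1/10)  ⇒  λ = 3
Then r = λ/(1−λ) = (3)/(-2) = -3/2. Check: with r = -3/2, G = (-2, 0) and [GDP]:[DUM] = 8/7 as required.

r = -3/2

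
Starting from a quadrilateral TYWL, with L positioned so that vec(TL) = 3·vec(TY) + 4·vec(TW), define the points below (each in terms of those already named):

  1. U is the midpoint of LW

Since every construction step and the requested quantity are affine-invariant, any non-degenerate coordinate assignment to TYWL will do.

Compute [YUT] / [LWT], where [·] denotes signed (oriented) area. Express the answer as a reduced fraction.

[YUT]:[LWT] = 5/6

Assign T = (0, 0), Y = (1, 0), W = (0, 1), L = (3, 4) — the answer is frame-independent, so this choice is without loss of generality.
1. U is the midpoint of LW ⇒ U = (3/2, 5/2)
2·[YUT] = 5/2, 2·[LWT] = 3
[YUT]:[LWT] = 5/2:3 = 5/6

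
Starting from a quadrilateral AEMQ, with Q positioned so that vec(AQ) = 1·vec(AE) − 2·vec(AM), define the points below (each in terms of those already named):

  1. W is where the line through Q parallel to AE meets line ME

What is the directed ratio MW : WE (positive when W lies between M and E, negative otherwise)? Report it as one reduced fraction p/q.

Choose coordinates A = (0, 0), E = (1, 0), M = (0, 1), Q = (1, -2).
1. W is where the line through Q parallel to AE meets line ME ⇒ W = (3, -2)
W = M + t·(E−M) with t = 3, so MW:WE = t:(1−t) = 3:-2

MW:WE = -3/2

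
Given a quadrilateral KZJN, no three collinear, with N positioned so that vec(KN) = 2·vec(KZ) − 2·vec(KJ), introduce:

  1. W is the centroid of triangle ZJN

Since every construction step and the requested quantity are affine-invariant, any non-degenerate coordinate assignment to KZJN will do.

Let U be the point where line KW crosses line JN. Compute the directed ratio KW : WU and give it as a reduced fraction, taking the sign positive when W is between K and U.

KW:WU = -7

Assign K = (0, 0), Z = (1, 0), J = (0, 1), N = (2, -2) — the answer is frame-independent, so this choice is without loss of generality.
1. W is the centroid of triangle ZJN ⇒ W = (1, -1/3)
line KW meets JN at U = (6/7, -2/7)
W = K + t·(U−K) with t = 7/6, so KW:WU = 7/6:-1/6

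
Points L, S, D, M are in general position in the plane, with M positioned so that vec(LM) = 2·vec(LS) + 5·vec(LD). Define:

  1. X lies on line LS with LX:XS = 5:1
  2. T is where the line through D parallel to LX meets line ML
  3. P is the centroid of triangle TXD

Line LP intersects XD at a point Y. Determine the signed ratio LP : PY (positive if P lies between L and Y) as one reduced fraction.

Work in coordinates with L = (0, 0), S = (1, 0), D = (0, 1), M = (2, 5).
1. X lies on line LS with LX:XS = 5:1 ⇒ X = (5/6, 0)
2. T is where the line through D parallel to LX meets line ML ⇒ T = (2/5, 1)
3. P is the centroid of triangle TXD ⇒ P = (37/90, 2/3)
line LP meets XD at Y = (185/522, 50/87)
P = L + t·(Y−L) with t = 29/25, so LP:PY = 29/25:-4/25

LP:PY = -29/4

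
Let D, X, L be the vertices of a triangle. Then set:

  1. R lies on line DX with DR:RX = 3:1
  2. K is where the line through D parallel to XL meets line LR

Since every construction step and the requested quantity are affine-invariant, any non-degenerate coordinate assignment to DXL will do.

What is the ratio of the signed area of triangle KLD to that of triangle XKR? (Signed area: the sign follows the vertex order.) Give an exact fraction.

Choose coordinates D = (0, 0), X = (1, 0), L = (0, 1).
1. R lies on line DX with DR:RX = 3:1 ⇒ R = (3/4, 0)
2. K is where the line through D parallel to XL meets line LR ⇒ K = (3, -3)
2·[KLD] = 3, 2·[XKR] = -3/4
[KLD]:[XKR] = 3:-3/4 = -4

[KLD]:[XKR] = -4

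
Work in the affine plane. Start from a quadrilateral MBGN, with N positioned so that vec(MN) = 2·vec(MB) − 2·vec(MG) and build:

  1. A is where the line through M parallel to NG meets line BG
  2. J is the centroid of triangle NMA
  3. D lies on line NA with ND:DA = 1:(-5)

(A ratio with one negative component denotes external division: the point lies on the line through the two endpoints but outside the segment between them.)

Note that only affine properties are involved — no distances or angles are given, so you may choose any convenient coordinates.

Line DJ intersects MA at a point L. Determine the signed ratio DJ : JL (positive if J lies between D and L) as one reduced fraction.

Choose coordinates M = (0, 0), B = (1, 0), G = (0, 1), N = (2, -2).
1. A is where the line through M parallel to NG meets line BG ⇒ A = (-2, 3)
2. J is the centroid of triangle NMA ⇒ J = (0, 1/3)
3. D lies on line NA with ND:DA = 1:(-5) ⇒ D = (3, -13/4)
line DJ meets MA at L = (-12/11, 18/11)
J = D + t·(L−D) with t = 11/15, so DJ:JL = 11/15:4/15

DJ:JL = 11/4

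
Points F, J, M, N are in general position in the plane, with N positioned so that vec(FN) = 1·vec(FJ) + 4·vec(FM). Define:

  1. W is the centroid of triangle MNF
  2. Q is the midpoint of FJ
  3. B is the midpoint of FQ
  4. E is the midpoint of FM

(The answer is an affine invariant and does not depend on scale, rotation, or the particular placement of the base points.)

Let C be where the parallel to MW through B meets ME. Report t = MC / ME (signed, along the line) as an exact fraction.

Set F = (0, 0), J = (1, 0), M = (0, 1), N = (1, 4); any affine frame gives the same invariant.
1. W is the centroid of triangle MNF ⇒ W = (1/3, 5/3)
2. Q is the midpoint of FJ ⇒ Q = (1/2, 0)
3. B is the midpoint of FQ ⇒ B = (1/4, 0)
4. E is the midpoint of FM ⇒ E = (0, 1/2)
through B parallel to MW: direction (1/3, 2/3); meets ME at C = (0, -1/2)
C = M + t·(E−M) with t = 3

t = 3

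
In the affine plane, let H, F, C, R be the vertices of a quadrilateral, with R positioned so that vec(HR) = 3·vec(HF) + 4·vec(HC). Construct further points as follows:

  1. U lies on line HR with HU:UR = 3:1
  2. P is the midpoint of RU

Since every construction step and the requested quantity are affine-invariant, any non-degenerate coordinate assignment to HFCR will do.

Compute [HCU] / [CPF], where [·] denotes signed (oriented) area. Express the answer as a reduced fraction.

Work in coordinates with H = (0, 0), F = (1, 0), C = (0, 1), R = (3, 4).
1. U lies on line HR with HU:UR = 3:1 ⇒ U = (9/4, 3)
2. P is the midpoint of RU ⇒ P = (21/8, 7/2)
2·[HCU] = -9/4, 2·[CPF] = -41/8
[HCU]:[CPF] = -9/4:-41/8 = 18/41

[HCU]:[CPF] = 18/41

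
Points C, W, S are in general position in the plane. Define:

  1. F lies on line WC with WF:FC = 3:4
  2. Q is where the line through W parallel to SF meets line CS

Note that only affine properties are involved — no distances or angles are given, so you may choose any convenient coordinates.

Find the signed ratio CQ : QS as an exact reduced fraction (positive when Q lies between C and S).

Work in coordinates with C = (0, 0), W = (1, 0), S = (0, 1).
1. F lies on line WC with WF:FC = 3:4 ⇒ F = (4/7, 0)
2. Q is where the line through W parallel to SF meets line CS ⇒ Q = (0, 7/4)
Q = C + t·(S−C) with t = 7/4, so CQ:QS = t:(1−t) = 7/4:-3/4

CQ:QS = -7/3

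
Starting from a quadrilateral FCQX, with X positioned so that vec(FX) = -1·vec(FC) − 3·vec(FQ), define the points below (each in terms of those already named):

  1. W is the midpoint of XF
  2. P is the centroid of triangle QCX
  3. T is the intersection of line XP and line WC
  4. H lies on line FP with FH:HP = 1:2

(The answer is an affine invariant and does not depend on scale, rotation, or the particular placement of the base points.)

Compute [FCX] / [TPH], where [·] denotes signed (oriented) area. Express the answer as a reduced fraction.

[FCX]:[TPH] = -27

Set F = (0, 0), C = (1, 0), Q = (0, 1), X = (-1, -3); any affine frame gives the same invariant.
1. W is the midpoint of XF ⇒ W = (-1/2, -3/2)
2. P is the centroid of triangle QCX ⇒ P = (0, -2/3)
3. T is the intersection of line XP and line WC ⇒ T = (-1/4, -5/4)
4. H lies on line FP with FH:HP = 1:2 ⇒ H = (0, -2/9)
2·[FCX] = -3, 2·[TPH] = 1/9
[FCX]:[TPH] = -3:1/9 = -27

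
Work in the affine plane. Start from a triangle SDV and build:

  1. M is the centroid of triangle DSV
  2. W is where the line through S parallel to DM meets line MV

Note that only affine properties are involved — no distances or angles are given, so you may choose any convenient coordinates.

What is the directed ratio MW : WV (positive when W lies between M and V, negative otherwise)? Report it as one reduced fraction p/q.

Assign S = (0, 0), D = (1, 0), V = (0, 1) — the answer is frame-independent, so this choice is without loss of generality.
1. M is the centroid of triangle DSV ⇒ M = (1/3, 1/3)
2. W is where the line through S parallel to DM meets line MV ⇒ W = (2/3, -1/3)
W = M + t·(V−M) with t = -1, so MW:WV = t:(1−t) = -1:2

MW:WV = -1/2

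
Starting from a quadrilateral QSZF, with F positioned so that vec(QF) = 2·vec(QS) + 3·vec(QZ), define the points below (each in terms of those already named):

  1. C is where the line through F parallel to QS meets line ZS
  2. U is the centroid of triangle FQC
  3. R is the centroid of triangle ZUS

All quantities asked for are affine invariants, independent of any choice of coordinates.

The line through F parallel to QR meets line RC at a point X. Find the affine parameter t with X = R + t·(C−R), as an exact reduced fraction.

t = -1/3

Assign Q = (0, 0), S = (1, 0), Z = (0, 1), F = (2, 3) — the answer is frame-independent, so this choice is without loss of generality.
1. C is where the line through F parallel to QS meets line ZS ⇒ C = (-2, 3)
2. U is the centroid of triangle FQC ⇒ U = (0, 2)
3. R is the centroid of triangle ZUS ⇒ R = (1/3, 1)
through F parallel to QR: direction (1/3, 1); meets RC at X = (10/9, 1/3)
X = R + t·(C−R) with t = -1/3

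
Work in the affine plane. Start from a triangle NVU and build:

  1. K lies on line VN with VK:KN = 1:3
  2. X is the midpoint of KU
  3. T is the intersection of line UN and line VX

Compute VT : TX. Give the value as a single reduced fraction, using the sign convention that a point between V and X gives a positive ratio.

Work in coordinates with N = (0, 0), V = (1, 0), U = (0, 1).
1. K lies on line VN with VK:KN = 1:3 ⇒ K = (3/4, 0)
2. X is the midpoint of KU ⇒ X = (3/8, 1/2)
3. T is the intersection of line UN and line VX ⇒ T = (0, 4/5)
T = V + t·(X−V) with t = 8/5, so VT:TX = t:(1−t) = 8/5:-3/5

VT:TX = -8/3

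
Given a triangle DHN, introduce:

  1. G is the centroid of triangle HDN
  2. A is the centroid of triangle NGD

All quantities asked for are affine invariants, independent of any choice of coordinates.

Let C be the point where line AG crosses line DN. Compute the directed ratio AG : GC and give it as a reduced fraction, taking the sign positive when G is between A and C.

AG:GC = -2/3

Assign D = (0, 0), H = (1, 0), N = (0, 1) — the answer is frame-independent, so this choice is without loss of generality.
1. G is the centroid of triangle HDN ⇒ G = (1/3, 1/3)
2. A is the centroid of triangle NGD ⇒ A = (1/9, 4/9)
line AG meets DN at C = (0, 1/2)
G = A + t·(C−A) with t = -2, so AG:GC = -2:3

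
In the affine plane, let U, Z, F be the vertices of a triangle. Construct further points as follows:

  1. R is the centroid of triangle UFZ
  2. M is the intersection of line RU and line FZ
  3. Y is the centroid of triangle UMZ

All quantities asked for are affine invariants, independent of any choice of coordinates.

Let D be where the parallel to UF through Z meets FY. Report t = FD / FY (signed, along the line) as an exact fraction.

t = 2

Choose coordinates U = (0, 0), Z = (1, 0), F = (0, 1).
1. R is the centroid of triangle UFZ ⇒ R = (1/3, 1/3)
2. M is the intersection of line RU and line FZ ⇒ M = (1/2, 1/2)
3. Y is the centroid of triangle UMZ ⇒ Y = (1/2, 1/6)
through Z parallel to UF: direction (0, 1); meets FY at D = (1, -2/3)
D = F + t·(Y−F) with t = 2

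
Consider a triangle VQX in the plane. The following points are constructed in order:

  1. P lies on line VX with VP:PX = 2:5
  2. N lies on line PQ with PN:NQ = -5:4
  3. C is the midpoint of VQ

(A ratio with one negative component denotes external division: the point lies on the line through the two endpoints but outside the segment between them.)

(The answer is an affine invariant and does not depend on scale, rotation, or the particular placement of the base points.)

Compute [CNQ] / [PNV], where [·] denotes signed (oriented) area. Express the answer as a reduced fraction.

Assign V = (0, 0), Q = (1, 0), X = (0, 1) — the answer is frame-independent, so this choice is without loss of generality.
1. P lies on line VX with VP:PX = 2:5 ⇒ P = (0, 2/7)
2. N lies on line PQ with PN:NQ = -5:4 ⇒ N = (5, -8/7)
3. C is the midpoint of VQ ⇒ C = (1/2, 0)
2·[CNQ] = 4/7, 2·[PNV] = -10/7
[CNQ]:[PNV] = 4/7:-10/7 = -2/5

[CNQ]:[PNV] = -2/5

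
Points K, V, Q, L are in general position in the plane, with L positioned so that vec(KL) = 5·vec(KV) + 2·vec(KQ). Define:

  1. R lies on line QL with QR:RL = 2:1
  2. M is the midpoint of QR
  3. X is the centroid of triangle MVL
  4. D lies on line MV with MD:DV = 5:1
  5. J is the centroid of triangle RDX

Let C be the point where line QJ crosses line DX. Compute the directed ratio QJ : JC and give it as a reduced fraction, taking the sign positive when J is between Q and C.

Choose coordinates K = (0, 0), V = (1, 0), Q = (0, 1), L = (5, 2).
1. R lies on line QL with QR:RL = 2:1 ⇒ R = (10/3, 5/3)
2. M is the midpoint of QR ⇒ M = (5/3, 4/3)
3. X is the centroid of triangle MVL ⇒ X = (23/9, 10/9)
4. D lies on line MV with MD:DV = 5:1 ⇒ D = (10/9, 2/9)
5. J is the centroid of triangle RDX ⇒ J = (7/3, 1)
line QJ meets DX at C = (19/8, 1)
J = Q + t·(C−Q) with t = 56/57, so QJ:JC = 56/57:1/57

QJ:JC = 56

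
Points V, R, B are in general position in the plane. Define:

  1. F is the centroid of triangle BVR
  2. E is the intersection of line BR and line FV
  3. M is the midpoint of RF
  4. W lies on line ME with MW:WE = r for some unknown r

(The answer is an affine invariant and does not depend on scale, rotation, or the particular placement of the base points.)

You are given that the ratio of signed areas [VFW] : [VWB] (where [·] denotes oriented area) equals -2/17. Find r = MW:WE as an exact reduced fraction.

r = 3/2

Set V = (0, 0), R = (1, 0), B = (0, 1); any affine frame gives the same invariant.
1. F is the centroid of triangle BVR ⇒ F = (1/3, 1/3)
2. E is the intersection of line BR and line FV ⇒ E = (1/2, 1/2)
3. M is the midpoint of RF ⇒ M = (2/3, 1/6)
4. With MW:WE = r, write λ = r/(r+1) so W = M + λ·(E−M); W is affine-linear in λ
Every point depending on W is an affine combination of W and λ-independent points, so each such coordinate is linear in λ; the λ² term in each signed area is a multiple of (E−M)×(E−M) = 0, so 2·[VFW] and 2·[VWB] are each linear in λ. Evaluating at λ=0 and λ=1:
  2·[VFW] = 1/6·λ − 1/6,   2·[VWB] = -1/6·λ + 2/3
So [VFW]:[VWB] = (1/6·λ − 1/6) / (-1/6·λ + 2/3). Setting this equal to -2/17:
  1/6·λ − 1/6 = -2/17·(-1/6·λ + 2/3)  ⇒  λ = 3/5
Then r = λ/(1−λ) = (3/5)/(2/5) = 3/2. Check: with r = 3/2, W = (17/30, 11/30) and [VFW]:[VWB] = -2/17 as required.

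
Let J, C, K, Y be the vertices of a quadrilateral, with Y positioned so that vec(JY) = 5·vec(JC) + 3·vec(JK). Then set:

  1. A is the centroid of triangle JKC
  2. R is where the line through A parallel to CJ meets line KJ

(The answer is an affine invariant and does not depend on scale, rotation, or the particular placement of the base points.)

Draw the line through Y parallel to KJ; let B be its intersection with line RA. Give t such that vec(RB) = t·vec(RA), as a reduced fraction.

t = 15

Choose coordinates J = (0, 0), C = (1, 0), K = (0, 1), Y = (5, 3).
1. A is the centroid of triangle JKC ⇒ A = (1/3, 1/3)
2. R is where the line through A parallel to CJ meets line KJ ⇒ R = (0, 1/3)
through Y parallel to KJ: direction (0, -1); meets RA at B = (5, 1/3)
B = R + t·(A−R) with t = 15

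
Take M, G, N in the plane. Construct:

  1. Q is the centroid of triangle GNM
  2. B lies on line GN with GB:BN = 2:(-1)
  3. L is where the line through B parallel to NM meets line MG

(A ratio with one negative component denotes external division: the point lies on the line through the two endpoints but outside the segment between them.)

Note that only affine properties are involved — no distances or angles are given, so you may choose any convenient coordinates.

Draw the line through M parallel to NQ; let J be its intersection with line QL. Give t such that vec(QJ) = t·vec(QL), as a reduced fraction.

t = 1/3

Set M = (0, 0), G = (1, 0), N = (0, 1); any affine frame gives the same invariant.
1. Q is the centroid of triangle GNM ⇒ Q = (1/3, 1/3)
2. B lies on line GN with GB:BN = 2:(-1) ⇒ B = (-1, 2)
3. L is where the line through B parallel to NM meets line MG ⇒ L = (-1, 0)
through M parallel to NQ: direction (1/3, -2/3); meets QL at J = (-1/9, 2/9)
J = Q + t·(L−Q) with t = 1/3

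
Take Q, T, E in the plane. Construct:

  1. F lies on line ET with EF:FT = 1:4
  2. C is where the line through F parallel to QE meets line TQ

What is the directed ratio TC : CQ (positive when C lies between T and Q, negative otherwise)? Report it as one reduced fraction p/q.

Assign Q = (0, 0), T = (1, 0), E = (0, 1) — the answer is frame-independent, so this choice is without loss of generality.
1. F lies on line ET with EF:FT = 1:4 ⇒ F = (1/5, 4/5)
2. C is where the line through F parallel to QE meets line TQ ⇒ C = (1/5, 0)
C = T + t·(Q−T) with t = 4/5, so TC:CQ = t:(1−t) = 4/5:1/5

TC:CQ = 4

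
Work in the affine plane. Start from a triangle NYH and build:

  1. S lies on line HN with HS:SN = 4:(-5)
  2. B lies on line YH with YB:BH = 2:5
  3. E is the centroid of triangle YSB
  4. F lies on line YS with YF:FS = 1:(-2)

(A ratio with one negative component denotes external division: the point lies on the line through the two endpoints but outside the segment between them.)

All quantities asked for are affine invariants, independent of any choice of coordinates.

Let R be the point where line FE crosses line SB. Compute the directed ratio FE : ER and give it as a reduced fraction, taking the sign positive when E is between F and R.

Assign N = (0, 0), Y = (1, 0), H = (0, 1) — the answer is frame-independent, so this choice is without loss of generality.
1. S lies on line HN with HS:SN = 4:(-5) ⇒ S = (0, 5)
2. B lies on line YH with YB:BH = 2:5 ⇒ B = (5/7, 2/7)
3. E is the centroid of triangle YSB ⇒ E = (4/7, 37/21)
4. F lies on line YS with YF:FS = 1:(-2) ⇒ F = (2, -5)
line FE meets SB at R = (2/7, 109/35)
E = F + t·(R−F) with t = 5/6, so FE:ER = 5/6:1/6

FE:ER = 5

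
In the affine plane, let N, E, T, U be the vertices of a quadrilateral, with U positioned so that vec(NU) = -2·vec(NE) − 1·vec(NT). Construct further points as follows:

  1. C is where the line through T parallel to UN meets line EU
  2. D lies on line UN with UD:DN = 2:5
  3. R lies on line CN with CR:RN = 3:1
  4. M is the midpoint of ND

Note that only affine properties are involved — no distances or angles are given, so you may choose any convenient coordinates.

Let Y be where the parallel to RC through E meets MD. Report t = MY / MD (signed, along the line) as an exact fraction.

Choose coordinates N = (0, 0), E = (1, 0), T = (0, 1), U = (-2, -1).
1. C is where the line through T parallel to UN meets line EU ⇒ C = (-8, -3)
2. D lies on line UN with UD:DN = 2:5 ⇒ D = (-10/7, -5/7)
3. R lies on line CN with CR:RN = 3:1 ⇒ R = (-2, -3/4)
4. M is the midpoint of ND ⇒ M = (-5/7, -5/14)
through E parallel to RC: direction (-6, -9/4); meets MD at Y = (-3, -3/2)
Y = M + t·(D−M) with t = 16/5

t = 16/5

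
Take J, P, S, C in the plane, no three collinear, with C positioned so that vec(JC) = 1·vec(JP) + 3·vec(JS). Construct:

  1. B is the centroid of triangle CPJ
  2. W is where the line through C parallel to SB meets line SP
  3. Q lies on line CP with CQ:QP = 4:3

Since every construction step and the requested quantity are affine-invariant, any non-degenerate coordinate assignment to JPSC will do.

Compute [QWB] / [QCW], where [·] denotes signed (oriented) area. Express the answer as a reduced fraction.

[QWB]:[QCW] = 5/18

Choose coordinates J = (0, 0), P = (1, 0), S = (0, 1), C = (1, 3).
1. B is the centroid of triangle CPJ ⇒ B = (2/3, 1)
2. W is where the line through C parallel to SB meets line SP ⇒ W = (-2, 3)
3. Q lies on line CP with CQ:QP = 4:3 ⇒ Q = (1, 9/7)
2·[QWB] = 10/7, 2·[QCW] = 36/7
[QWB]:[QCW] = 10/7:36/7 = 5/18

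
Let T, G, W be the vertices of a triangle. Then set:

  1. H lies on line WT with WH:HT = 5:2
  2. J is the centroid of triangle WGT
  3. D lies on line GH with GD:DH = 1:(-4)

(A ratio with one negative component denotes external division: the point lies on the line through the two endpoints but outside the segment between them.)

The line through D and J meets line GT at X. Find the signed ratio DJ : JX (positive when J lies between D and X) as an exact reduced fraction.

DJ:JX = -9/7

Assign T = (0, 0), G = (1, 0), W = (0, 1) — the answer is frame-independent, so this choice is without loss of generality.
1. H lies on line WT with WH:HT = 5:2 ⇒ H = (0, 2/7)
2. J is the centroid of triangle WGT ⇒ J = (1/3, 1/3)
3. D lies on line GH with GD:DH = 1:(-4) ⇒ D = (4/3, -2/21)
line DJ meets GT at X = (10/9, 0)
J = D + t·(X−D) with t = 9/2, so DJ:JX = 9/2:-7/2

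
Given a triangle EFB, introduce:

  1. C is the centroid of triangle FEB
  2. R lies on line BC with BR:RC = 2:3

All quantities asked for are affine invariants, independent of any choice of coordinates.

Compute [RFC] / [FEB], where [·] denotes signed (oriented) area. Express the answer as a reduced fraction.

Choose coordinates E = (0, 0), F = (1, 0), B = (0, 1).
1. C is the centroid of triangle FEB ⇒ C = (1/3, 1/3)
2. R lies on line BC with BR:RC = 2:3 ⇒ R = (2/15, 11/15)
2·[RFC] = -1/5, 2·[FEB] = -1
[RFC]:[FEB] = -1/5:-1 = 1/5

[RFC]:[FEB] = 1/5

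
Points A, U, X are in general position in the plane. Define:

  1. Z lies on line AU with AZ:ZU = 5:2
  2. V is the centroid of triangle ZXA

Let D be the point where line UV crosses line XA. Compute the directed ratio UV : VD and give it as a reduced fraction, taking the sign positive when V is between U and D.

Choose coordinates A = (0, 0), U = (1, 0), X = (0, 1).
1. Z lies on line AU with AZ:ZU = 5:2 ⇒ Z = (5/7, 0)
2. V is the centroid of triangle ZXA ⇒ V = (5/21, 1/3)
line UV meets XA at D = (0, 7/16)
V = U + t·(D−U) with t = 16/21, so UV:VD = 16/21:5/21

UV:VD = 16/5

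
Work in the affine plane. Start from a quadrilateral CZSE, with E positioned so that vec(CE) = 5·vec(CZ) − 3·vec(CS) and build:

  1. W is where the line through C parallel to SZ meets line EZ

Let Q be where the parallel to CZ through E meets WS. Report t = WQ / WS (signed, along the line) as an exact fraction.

Assign C = (0, 0), Z = (1, 0), S = (0, 1), E = (5, -3) — the answer is frame-independent, so this choice is without loss of generality.
1. W is where the line through C parallel to SZ meets line EZ ⇒ W = (-3, 3)
through E parallel to CZ: direction (1, 0); meets WS at Q = (6, -3)
Q = W + t·(S−W) with t = 3

t = 3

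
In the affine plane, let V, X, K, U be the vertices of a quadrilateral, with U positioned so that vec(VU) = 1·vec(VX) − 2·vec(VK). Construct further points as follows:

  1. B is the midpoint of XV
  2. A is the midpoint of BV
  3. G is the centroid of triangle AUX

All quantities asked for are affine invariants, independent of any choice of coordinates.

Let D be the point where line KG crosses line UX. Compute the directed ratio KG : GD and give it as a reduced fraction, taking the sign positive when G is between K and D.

KG:GD = 3

Set V = (0, 0), X = (1, 0), K = (0, 1), U = (1, -2); any affine frame gives the same invariant.
1. B is the midpoint of XV ⇒ B = (1/2, 0)
2. A is the midpoint of BV ⇒ A = (1/4, 0)
3. G is the centroid of triangle AUX ⇒ G = (3/4, -2/3)
line KG meets UX at D = (1, -11/9)
G = K + t·(D−K) with t = 3/4, so KG:GD = 3/4:1/4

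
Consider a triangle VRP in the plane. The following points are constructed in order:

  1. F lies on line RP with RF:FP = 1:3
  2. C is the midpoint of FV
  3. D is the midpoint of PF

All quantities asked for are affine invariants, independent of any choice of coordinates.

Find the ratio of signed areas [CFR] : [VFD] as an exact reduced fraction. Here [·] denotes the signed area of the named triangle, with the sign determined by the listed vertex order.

Choose coordinates V = (0, 0), R = (1, 0), P = (0, 1).
1. F lies on line RP with RF:FP = 1:3 ⇒ F = (3/4, 1/4)
2. C is the midpoint of FV ⇒ C = (3/8, 1/8)
3. D is the midpoint of PF ⇒ D = (3/8, 5/8)
2·[CFR] = -1/8, 2·[VFD] = 3/8
[CFR]:[VFD] = -1/8:3/8 = -1/3

[CFR]:[VFD] = -1/3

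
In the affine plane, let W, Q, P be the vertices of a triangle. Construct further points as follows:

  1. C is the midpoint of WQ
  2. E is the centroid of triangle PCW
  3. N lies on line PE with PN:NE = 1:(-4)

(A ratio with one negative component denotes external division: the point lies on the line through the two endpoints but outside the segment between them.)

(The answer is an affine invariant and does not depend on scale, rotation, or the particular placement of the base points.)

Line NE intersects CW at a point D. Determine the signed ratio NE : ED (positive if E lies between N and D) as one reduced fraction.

Assign W = (0, 0), Q = (1, 0), P = (0, 1) — the answer is frame-independent, so this choice is without loss of generality.
1. C is the midpoint of WQ ⇒ C = (1/2, 0)
2. E is the centroid of triangle PCW ⇒ E = (1/6, 1/3)
3. N lies on line PE with PN:NE = 1:(-4) ⇒ N = (-1/18, 11/9)
line NE meets CW at D = (1/4, 0)
E = N + t·(D−N) with t = 8/11, so NE:ED = 8/11:3/11

NE:ED = 8/3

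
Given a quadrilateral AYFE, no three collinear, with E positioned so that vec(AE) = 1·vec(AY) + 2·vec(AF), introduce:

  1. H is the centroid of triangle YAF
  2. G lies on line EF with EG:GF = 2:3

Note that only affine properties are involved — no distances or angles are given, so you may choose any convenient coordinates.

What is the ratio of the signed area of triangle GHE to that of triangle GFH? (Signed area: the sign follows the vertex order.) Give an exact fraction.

Choose coordinates A = (0, 0), Y = (1, 0), F = (0, 1), E = (1, 2).
1. H is the centroid of triangle YAF ⇒ H = (1/3, 1/3)
2. G lies on line EF with EG:GF = 2:3 ⇒ G = (3/5, 8/5)
2·[GHE] = 2/5, 2·[GFH] = 3/5
[GHE]:[GFH] = 2/5:3/5 = 2/3

[GHE]:[GFH] = 2/3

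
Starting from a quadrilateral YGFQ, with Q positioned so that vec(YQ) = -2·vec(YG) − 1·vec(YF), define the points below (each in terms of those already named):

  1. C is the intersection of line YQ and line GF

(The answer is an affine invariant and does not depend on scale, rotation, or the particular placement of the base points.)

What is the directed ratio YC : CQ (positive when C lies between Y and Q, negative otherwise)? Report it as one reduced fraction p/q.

Assign Y = (0, 0), G = (1, 0), F = (0, 1), Q = (-2, -1) — the answer is frame-independent, so this choice is without loss of generality.
1. C is the intersection of line YQ and line GF ⇒ C = (2/3, 1/3)
C = Y + t·(Q−Y) with t = -1/3, so YC:CQ = t:(1−t) = -1/3:4/3

YC:CQ = -1/4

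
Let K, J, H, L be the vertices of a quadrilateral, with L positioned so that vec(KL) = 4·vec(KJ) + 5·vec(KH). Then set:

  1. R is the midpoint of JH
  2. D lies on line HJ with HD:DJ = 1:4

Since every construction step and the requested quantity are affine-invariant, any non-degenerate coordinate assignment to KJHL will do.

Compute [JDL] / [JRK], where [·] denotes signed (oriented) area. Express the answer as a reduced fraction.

[JDL]:[JRK] = -64/5

Work in coordinates with K = (0, 0), J = (1, 0), H = (0, 1), L = (4, 5).
1. R is the midpoint of JH ⇒ R = (1/2, 1/2)
2. D lies on line HJ with HD:DJ = 1:4 ⇒ D = (1/5, 4/5)
2·[JDL] = -32/5, 2·[JRK] = 1/2
[JDL]:[JRK] = -32/5:1/2 = -64/5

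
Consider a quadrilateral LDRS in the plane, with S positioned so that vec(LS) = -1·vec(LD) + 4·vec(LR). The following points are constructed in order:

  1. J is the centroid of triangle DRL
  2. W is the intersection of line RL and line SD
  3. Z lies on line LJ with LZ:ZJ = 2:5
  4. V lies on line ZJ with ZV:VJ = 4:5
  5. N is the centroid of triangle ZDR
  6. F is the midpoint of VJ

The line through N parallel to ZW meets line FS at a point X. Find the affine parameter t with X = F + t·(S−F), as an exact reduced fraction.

Choose coordinates L = (0, 0), D = (1, 0), R = (0, 1), S = (-1, 4).
1. J is the centroid of triangle DRL ⇒ J = (1/3, 1/3)
2. W is the intersection of line RL and line SD ⇒ W = (0, 2)
3. Z lies on line LJ with LZ:ZJ = 2:5 ⇒ Z = (2/21, 2/21)
4. V lies on line ZJ with ZV:VJ = 4:5 ⇒ V = (38/189, 38/189)
5. N is the centroid of triangle ZDR ⇒ N = (23/63, 23/63)
6. F is the midpoint of VJ ⇒ F = (101/378, 101/378)
through N parallel to ZW: direction (-2/21, 40/21); meets FS at X = (9502/24507, -2153/24507)
X = F + t·(S−F) with t = -37/389

t = -37/389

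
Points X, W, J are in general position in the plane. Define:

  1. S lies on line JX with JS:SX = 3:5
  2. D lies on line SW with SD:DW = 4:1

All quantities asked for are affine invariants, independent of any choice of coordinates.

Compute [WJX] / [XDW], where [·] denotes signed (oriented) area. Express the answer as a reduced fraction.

[WJX]:[XDW] = -8

Work in coordinates with X = (0, 0), W = (1, 0), J = (0, 1).
1. S lies on line JX with JS:SX = 3:5 ⇒ S = (0, 5/8)
2. D lies on line SW with SD:DW = 4:1 ⇒ D = (4/5, 1/8)
2·[WJX] = 1, 2·[XDW] = -1/8
[WJX]:[XDW] = 1:-1/8 = -8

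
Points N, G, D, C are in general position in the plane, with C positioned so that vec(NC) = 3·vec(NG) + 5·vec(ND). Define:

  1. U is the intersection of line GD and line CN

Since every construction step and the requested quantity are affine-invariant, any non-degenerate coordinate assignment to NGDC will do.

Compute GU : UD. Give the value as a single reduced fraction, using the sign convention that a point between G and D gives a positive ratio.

Set N = (0, 0), G = (1, 0), D = (0, 1), C = (3, 5); any affine frame gives the same invariant.
1. U is the intersection of line GD and line CN ⇒ U = (3/8, 5/8)
U = G + t·(D−G) with t = 5/8, so GU:UD = t:(1−t) = 5/8:3/8

GU:UD = 5/3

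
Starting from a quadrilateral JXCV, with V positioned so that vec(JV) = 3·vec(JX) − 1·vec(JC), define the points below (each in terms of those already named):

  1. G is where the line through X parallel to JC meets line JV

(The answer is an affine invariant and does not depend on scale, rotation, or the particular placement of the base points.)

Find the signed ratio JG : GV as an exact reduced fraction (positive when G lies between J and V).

JG:GV = 1/2

Choose coordinates J = (0, 0), X = (1, 0), C = (0, 1), V = (3, -1).
1. G is where the line through X parallel to JC meets line JV ⇒ G = (1, -1/3)
G = J + t·(V−J) with t = 1/3, so JG:GV = t:(1−t) = 1/3:2/3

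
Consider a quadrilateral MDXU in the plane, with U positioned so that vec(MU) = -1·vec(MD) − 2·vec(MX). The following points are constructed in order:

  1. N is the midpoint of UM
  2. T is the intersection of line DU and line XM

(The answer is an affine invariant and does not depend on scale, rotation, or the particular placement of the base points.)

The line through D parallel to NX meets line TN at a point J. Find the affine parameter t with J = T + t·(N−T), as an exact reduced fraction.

Choose coordinates M = (0, 0), D = (1, 0), X = (0, 1), U = (-1, -2).
1. N is the midpoint of UM ⇒ N = (-1/2, -1)
2. T is the intersection of line DU and line XM ⇒ T = (0, -1)
through D parallel to NX: direction (1/2, 2); meets TN at J = (3/4, -1)
J = T + t·(N−T) with t = -3/2

t = -3/2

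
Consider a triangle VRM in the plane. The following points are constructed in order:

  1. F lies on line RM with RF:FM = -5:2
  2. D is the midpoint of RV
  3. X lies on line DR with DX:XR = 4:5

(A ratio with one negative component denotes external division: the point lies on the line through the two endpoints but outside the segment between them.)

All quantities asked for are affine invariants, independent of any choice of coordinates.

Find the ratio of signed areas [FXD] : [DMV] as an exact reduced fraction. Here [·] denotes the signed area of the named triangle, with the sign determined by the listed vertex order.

Set V = (0, 0), R = (1, 0), M = (0, 1); any affine frame gives the same invariant.
1. F lies on line RM with RF:FM = -5:2 ⇒ F = (-2/3, 5/3)
2. D is the midpoint of RV ⇒ D = (1/2, 0)
3. X lies on line DR with DX:XR = 4:5 ⇒ X = (13/18, 0)
2·[FXD] = -10/27, 2·[DMV] = 1/2
[FXD]:[DMV] = -10/27:1/2 = -20/27

[FXD]:[DMV] = -20/27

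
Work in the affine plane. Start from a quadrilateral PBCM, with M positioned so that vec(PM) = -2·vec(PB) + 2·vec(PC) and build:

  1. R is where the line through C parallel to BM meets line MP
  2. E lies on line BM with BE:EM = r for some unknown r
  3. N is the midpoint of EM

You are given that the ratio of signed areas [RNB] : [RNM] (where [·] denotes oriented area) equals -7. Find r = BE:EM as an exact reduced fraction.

r = 3

Set P = (0, 0), B = (1, 0), C = (0, 1), M = (-2, 2); any affine frame gives the same invariant.
1. R is where the line through C parallel to BM meets line MP ⇒ R = (-3, 3)
2. With BE:EM = r, write λ = r/(r+1) so E = B + λ·(M−B); E is affine-linear in λ
3. N is the midpoint of EM ⇒ N is an affine combination of earlier points and hence also affine-linear in λ
Every point depending on E is an affine combination of E and λ-independent points, so each such coordinate is linear in λ; the λ² term in each signed area is a multiple of (M−B)×(M−B) = 0, so 2·[RNB] and 2·[RNM] are each linear in λ. Evaluating at λ=0 and λ=1:
  2·[RNB] = 1/2·λ + 1/2,   2·[RNM] = 1/2·λ − 1/2
So [RNB]:[RNM] = (1/2·λ + 1/2) / (1/2·λ − 1/2). Setting this equal to -7:
  1/2·λ + 1/2 = -7·(1/2·λ − 1/2)  ⇒  λ = 3/4
Then r = λ/(1−λ) = (3/4)/(1/4) = 3. Check: with r = 3, E = (-5/4, 3/2) and [RNB]:[RNM] = -7 as required.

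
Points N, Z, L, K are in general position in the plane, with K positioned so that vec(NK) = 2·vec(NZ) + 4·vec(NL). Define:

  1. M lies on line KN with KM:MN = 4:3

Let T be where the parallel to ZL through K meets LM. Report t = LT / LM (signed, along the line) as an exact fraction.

t = 35/11

Choose coordinates N = (0, 0), Z = (1, 0), L = (0, 1), K = (2, 4).
1. M lies on line KN with KM:MN = 4:3 ⇒ M = (6/7, 12/7)
through K parallel to ZL: direction (-1, 1); meets LM at T = (30/11, 36/11)
T = L + t·(M−L) with t = 35/11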